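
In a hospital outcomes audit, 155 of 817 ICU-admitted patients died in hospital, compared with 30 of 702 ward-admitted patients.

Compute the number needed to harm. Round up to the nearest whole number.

risk, ICU-admitted patients = 155/817 = 0.189718
risk, ward-admitted patients = 30/702 = 0.042735
absolute risk difference = 0.146983
1 / 0.146983 = 6.804 → round up → 7

7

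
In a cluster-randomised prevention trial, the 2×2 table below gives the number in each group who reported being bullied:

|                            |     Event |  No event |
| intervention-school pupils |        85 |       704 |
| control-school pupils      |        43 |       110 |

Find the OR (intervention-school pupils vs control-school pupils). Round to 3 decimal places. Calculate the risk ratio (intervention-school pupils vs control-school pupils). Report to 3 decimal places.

OR = 0.309; RR = 0.383

OR = (85 × 110) / (704 × 43) = 9350/30272 ≈ 0.309
risk, intervention-school pupils = 85/789 = 0.1077
risk, control-school pupils = 43/153 = 0.2810
RR = 0.1077 / 0.2810 = 0.383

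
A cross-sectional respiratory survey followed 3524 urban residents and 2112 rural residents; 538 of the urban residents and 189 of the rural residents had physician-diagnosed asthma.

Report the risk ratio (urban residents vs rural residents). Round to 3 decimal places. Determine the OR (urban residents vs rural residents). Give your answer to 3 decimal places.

RR = 1.706; OR = 1.833

risk, urban residents = 538/3524 = 0.1527
risk, rural residents = 189/2112 = 0.0895
RR = 0.1527 / 0.0895 = 1.706
odds, urban residents = 538/2986 = 0.1802
odds, rural residents = 189/1923 = 0.0983
OR = 0.1802 / 0.0983 = 1.833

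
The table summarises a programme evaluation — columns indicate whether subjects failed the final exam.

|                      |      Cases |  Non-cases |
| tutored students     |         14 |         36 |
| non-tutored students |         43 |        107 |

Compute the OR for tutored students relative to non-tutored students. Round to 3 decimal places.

0.968

odds, tutored students = 14/36 = 0.3889
odds, non-tutored students = 43/107 = 0.4019
OR = 0.3889 / 0.4019 = 0.968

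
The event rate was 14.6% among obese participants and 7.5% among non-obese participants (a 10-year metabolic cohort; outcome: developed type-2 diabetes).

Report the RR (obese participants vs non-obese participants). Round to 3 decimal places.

RR = 0.1460 / 0.0750 = 1.947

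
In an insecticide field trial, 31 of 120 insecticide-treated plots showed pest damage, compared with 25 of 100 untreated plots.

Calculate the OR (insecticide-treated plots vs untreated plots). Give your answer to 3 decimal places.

OR = (31 × 75) / (89 × 25) = 2325/2225 ≈ 1.045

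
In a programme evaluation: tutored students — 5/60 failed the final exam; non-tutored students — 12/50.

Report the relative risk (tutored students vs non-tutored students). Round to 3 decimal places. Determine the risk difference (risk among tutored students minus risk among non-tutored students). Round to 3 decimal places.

RR = 0.347; RD = -0.157

risk, tutored students = 5/60 = 0.0833
risk, non-tutored students = 12/50 = 0.2400
RR = 0.0833 / 0.2400 = 0.347
risk difference = 0.0833 − 0.2400 = -0.157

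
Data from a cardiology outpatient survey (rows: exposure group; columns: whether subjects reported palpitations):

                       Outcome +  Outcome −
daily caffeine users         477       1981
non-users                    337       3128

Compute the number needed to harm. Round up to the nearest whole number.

NNH ≈ 11

risk, daily caffeine users = 477/2458 = 0.194060
risk, non-users = 337/3465 = 0.097258
absolute risk difference = 0.096802
1 / 0.096802 = 10.330 → round up → 11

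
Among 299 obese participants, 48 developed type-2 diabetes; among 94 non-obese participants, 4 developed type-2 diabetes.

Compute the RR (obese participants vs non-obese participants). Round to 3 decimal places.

risk, obese participants = 48/299 = 0.16054
risk, non-obese participants = 4/94 = 0.04255
RR = 0.16054 / 0.04255 = 3.773

RR = 3.773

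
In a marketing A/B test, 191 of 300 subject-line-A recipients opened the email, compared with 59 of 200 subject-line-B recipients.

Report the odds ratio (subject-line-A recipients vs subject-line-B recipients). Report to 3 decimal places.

OR = (191 × 141) / (109 × 59) = 26931/6431 ≈ 4.188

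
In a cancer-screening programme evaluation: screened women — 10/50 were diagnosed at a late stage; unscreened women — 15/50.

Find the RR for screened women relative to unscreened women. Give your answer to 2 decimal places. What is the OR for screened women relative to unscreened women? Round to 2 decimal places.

RR = 0.67; OR = 0.58

risk, screened women = 10/50 = 0.2000
risk, unscreened women = 15/50 = 0.3000
RR = 0.2000 / 0.3000 = 0.67
OR = (10 × 35) / (40 × 15) = 350/600 ≈ 0.58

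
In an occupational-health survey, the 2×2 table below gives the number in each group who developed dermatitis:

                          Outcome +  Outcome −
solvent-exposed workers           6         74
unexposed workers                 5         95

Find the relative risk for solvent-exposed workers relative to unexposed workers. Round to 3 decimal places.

1.500

risk, solvent-exposed workers = 6/80 = 0.0750
risk, unexposed workers = 5/100 = 0.0500
RR = 0.0750 / 0.0500 = 1.500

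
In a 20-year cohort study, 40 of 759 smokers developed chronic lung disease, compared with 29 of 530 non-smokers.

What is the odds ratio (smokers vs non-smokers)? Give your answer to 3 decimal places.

OR = (40 × 501) / (719 × 29) = 20040/20851 ≈ 0.961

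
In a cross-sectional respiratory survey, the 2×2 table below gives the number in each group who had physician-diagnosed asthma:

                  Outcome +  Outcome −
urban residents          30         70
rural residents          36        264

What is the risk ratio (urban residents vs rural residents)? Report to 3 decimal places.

RR = 2.500

risk, urban residents = 30/100 = 0.3000
risk, rural residents = 36/300 = 0.1200
RR = 0.3000 / 0.1200 = 2.500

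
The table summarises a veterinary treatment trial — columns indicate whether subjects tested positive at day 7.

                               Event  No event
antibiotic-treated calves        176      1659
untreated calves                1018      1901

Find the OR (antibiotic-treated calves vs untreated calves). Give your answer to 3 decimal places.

OR = (176 × 1901) / (1659 × 1018) = 334576/1688862 ≈ 0.198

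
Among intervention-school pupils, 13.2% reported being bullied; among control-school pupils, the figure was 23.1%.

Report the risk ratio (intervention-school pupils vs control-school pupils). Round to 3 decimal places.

RR = 0.1320 / 0.2310 = 0.571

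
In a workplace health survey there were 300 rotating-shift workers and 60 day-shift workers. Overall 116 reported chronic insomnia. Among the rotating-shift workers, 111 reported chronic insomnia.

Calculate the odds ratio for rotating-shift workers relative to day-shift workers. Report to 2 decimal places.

rotating-shift workers without the outcome: 300 − 111 = 189
day-shift workers with the outcome: 116 − 111 = 5
day-shift workers without the outcome: 60 − 5 = 55
OR = (111 × 55) / (189 × 5) = 6105/945 ≈ 6.46

OR: 6.46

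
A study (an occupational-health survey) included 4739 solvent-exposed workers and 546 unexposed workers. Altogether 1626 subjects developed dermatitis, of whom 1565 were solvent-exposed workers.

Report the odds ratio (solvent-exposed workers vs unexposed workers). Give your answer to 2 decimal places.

solvent-exposed workers without the outcome: 4739 − 1565 = 3174
unexposed workers with the outcome: 1626 − 1565 = 61
unexposed workers without the outcome: 546 − 61 = 485
OR = (1565 × 485) / (3174 × 61) = 759025/193614 ≈ 3.92

3.92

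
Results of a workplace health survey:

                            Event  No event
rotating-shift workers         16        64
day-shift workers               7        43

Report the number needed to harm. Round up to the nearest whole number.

17

risk, rotating-shift workers = 16/80 = 0.200000
risk, day-shift workers = 7/50 = 0.140000
absolute risk difference = 0.060000
1 / 0.060000 = 16.667 → round up → 17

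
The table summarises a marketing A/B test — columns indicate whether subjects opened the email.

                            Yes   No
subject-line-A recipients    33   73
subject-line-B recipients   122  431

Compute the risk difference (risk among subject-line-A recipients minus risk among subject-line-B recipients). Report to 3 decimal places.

RD = 0.091

risk, subject-line-A recipients = 33/106 = 0.3113
risk, subject-line-B recipients = 122/553 = 0.2206
risk difference = 0.3113 − 0.2206 = 0.091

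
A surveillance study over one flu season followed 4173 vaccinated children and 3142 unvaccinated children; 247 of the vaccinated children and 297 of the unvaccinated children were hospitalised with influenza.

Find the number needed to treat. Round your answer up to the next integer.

29

risk, vaccinated children = 247/4173 = 0.059190
risk, unvaccinated children = 297/3142 = 0.094526
absolute risk difference = 0.035336
1 / 0.035336 = 28.300 → round up → 29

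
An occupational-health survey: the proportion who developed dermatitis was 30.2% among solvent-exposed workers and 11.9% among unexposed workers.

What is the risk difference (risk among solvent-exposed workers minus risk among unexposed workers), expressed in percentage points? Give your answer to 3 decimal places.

risk difference = 0.3020 − 0.1190 = 0.1830 → 18.300 percentage points

18.300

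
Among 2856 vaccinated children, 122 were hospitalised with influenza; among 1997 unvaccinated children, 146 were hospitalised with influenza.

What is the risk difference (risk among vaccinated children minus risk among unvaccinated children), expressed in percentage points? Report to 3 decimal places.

risk, vaccinated children = 122/2856 = 0.04272
risk, unvaccinated children = 146/1997 = 0.07311
risk difference = 0.04272 − 0.07311 = -0.03039 → -3.039 percentage points

RD = -3.039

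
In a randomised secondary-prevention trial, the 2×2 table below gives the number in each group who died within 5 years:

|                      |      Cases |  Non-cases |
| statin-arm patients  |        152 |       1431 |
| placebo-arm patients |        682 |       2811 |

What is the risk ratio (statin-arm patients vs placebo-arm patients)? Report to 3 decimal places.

RR ≈ 0.492

risk, statin-arm patients = 152/1583 = 0.0960
risk, placebo-arm patients = 682/3493 = 0.1952
RR = 0.0960 / 0.1952 = 0.492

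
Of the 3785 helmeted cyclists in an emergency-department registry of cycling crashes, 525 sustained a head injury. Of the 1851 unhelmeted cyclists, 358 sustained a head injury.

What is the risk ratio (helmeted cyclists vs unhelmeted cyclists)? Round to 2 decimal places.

risk, helmeted cyclists = 525/3785 = 0.1387
risk, unhelmeted cyclists = 358/1851 = 0.1934
RR = 0.1387 / 0.1934 = 0.72

0.72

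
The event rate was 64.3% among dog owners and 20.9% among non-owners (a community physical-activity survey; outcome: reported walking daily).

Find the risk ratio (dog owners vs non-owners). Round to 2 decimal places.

RR = 0.6430 / 0.2090 = 3.08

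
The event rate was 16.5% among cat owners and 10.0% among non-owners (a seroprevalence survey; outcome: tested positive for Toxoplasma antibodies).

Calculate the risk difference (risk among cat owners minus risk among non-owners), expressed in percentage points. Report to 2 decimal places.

6.50

risk difference = 0.1650 − 0.1000 = 0.0650 → 6.50 percentage points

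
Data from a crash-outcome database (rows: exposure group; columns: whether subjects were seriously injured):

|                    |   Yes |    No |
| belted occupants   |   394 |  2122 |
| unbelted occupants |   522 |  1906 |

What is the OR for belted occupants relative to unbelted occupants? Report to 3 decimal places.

OR = (394 × 1906) / (2122 × 522) = 750964/1107684 ≈ 0.678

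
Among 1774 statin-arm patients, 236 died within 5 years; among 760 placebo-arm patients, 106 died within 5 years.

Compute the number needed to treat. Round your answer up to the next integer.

risk, statin-arm patients = 236/1774 = 0.133033
risk, placebo-arm patients = 106/760 = 0.139474
absolute risk difference = 0.006441
1 / 0.006441 = 155.255 → round up → 156

156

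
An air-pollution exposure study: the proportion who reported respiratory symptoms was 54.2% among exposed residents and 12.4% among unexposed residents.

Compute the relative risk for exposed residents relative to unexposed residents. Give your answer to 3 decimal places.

RR = 0.5420 / 0.1240 = 4.371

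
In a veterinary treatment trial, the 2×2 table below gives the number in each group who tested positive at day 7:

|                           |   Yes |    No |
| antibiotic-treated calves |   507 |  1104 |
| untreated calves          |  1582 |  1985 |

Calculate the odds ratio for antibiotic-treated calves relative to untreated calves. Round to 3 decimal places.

odds, antibiotic-treated calves = 507/1104 = 0.4592
odds, untreated calves = 1582/1985 = 0.7970
OR = 0.4592 / 0.7970 = 0.576

0.576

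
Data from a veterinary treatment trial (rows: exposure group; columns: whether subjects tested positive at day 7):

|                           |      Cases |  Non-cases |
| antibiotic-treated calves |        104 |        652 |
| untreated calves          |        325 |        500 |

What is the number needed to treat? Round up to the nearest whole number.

risk, antibiotic-treated calves = 104/756 = 0.137566
risk, untreated calves = 325/825 = 0.393939
absolute risk difference = 0.256373
1 / 0.256373 = 3.901 → round up → 4

NNT = 4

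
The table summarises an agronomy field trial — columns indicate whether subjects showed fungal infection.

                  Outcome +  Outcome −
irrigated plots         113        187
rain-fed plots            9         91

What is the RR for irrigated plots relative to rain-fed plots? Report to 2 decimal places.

risk, irrigated plots = 113/300 = 0.3767
risk, rain-fed plots = 9/100 = 0.0900
RR = 0.3767 / 0.0900 = 4.19

RR = 4.19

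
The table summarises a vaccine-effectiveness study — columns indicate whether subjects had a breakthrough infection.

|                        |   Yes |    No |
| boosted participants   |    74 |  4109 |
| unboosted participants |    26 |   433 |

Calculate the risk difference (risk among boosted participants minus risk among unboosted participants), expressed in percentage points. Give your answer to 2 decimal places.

risk, boosted participants = 74/4183 = 0.01769
risk, unboosted participants = 26/459 = 0.05664
risk difference = 0.01769 − 0.05664 = -0.03895 → -3.90 percentage points

RD: -3.90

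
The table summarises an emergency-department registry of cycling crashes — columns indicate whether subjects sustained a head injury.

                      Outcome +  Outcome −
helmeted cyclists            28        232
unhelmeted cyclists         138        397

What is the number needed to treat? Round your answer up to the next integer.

7

risk, helmeted cyclists = 28/260 = 0.107692
risk, unhelmeted cyclists = 138/535 = 0.257944
absolute risk difference = 0.150252
1 / 0.150252 = 6.655 → round up → 7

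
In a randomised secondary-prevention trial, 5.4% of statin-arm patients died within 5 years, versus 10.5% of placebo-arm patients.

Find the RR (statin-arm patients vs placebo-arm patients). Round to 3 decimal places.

RR = 0.0540 / 0.1050 = 0.514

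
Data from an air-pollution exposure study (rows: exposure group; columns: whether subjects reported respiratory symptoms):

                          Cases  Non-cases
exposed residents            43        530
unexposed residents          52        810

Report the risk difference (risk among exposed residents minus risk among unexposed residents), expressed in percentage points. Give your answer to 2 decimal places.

1.47

risk, exposed residents = 43/573 = 0.0750
risk, unexposed residents = 52/862 = 0.0603
risk difference = 0.0750 − 0.0603 = 0.0147 → 1.47 percentage points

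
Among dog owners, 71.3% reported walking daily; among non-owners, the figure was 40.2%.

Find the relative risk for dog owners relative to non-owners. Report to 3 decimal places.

RR = 0.7130 / 0.4020 = 1.774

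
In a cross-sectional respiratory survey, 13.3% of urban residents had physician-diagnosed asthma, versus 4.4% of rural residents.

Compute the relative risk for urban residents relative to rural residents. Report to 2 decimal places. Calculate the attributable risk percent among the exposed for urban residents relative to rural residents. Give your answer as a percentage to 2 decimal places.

RR = 3.02; AR% = 66.92%

RR = 0.13300 / 0.04400 = 3.02
AR% = (0.13300 − 0.04400) / 0.13300 = 0.6692 → 66.92%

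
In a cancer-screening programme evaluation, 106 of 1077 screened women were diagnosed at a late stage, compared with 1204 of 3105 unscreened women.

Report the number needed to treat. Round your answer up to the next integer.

risk, screened women = 106/1077 = 0.098422
risk, unscreened women = 1204/3105 = 0.387762
absolute risk difference = 0.289340
1 / 0.289340 = 3.456 → round up → 4

4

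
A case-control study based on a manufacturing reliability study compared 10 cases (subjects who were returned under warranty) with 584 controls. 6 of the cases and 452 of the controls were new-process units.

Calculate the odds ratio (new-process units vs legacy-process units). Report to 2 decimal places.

OR ≈ 0.44

odds, new-process units = 6/452 = 0.01327
odds, legacy-process units = 4/132 = 0.03030
OR = 0.01327 / 0.03030 = 0.44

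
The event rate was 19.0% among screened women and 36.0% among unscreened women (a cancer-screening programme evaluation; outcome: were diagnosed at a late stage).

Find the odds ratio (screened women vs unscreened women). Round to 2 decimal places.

0.42

odds, screened women = 0.1900/0.8100 = 0.2346
odds, unscreened women = 0.3600/0.6400 = 0.5625
OR = 0.2346 / 0.5625 = 0.42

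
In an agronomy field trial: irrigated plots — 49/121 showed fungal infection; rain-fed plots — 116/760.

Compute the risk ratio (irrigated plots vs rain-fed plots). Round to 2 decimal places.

2.65

risk, irrigated plots = 49/121 = 0.4050
risk, rain-fed plots = 116/760 = 0.1526
RR = 0.4050 / 0.1526 = 2.65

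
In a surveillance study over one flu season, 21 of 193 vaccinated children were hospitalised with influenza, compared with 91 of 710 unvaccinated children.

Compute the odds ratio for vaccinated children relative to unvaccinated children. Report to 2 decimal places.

OR = (21 × 619) / (172 × 91) = 12999/15652 ≈ 0.83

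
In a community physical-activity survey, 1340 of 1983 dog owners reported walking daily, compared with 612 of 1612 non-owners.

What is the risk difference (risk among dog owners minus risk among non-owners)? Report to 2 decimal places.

risk, dog owners = 1340/1983 = 0.6757
risk, non-owners = 612/1612 = 0.3797
risk difference = 0.6757 − 0.3797 = 0.30

RD: 0.30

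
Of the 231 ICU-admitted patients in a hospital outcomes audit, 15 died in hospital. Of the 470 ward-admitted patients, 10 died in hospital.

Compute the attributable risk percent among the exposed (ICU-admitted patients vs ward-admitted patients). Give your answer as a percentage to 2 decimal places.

AR%: 67.23%

risk, ICU-admitted patients = 15/231 = 0.06494
risk, ward-admitted patients = 10/470 = 0.02128
AR% = (0.06494 − 0.02128) / 0.06494 = 0.6723 → 67.23%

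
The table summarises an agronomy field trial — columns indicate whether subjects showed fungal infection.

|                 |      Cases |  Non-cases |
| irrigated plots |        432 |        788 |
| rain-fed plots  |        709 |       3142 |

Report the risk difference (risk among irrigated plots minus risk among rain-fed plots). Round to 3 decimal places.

0.170

risk, irrigated plots = 432/1220 = 0.3541
risk, rain-fed plots = 709/3851 = 0.1841
risk difference = 0.3541 − 0.1841 = 0.170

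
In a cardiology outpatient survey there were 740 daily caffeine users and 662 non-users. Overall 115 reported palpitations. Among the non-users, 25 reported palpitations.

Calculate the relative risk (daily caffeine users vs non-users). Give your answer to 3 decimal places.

RR ≈ 3.221

daily caffeine users with the outcome: 115 − 25 = 90
daily caffeine users without the outcome: 740 − 90 = 650
non-users without the outcome: 662 − 25 = 637
risk, daily caffeine users = 90/740 = 0.12162
risk, non-users = 25/662 = 0.03776
RR = 0.12162 / 0.03776 = 3.221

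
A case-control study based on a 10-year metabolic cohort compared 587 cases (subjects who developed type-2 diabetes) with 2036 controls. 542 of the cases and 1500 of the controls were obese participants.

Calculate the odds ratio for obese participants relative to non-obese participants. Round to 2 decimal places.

odds, obese participants = 542/1500 = 0.3613
odds, non-obese participants = 45/536 = 0.0840
OR = 0.3613 / 0.0840 = 4.30

OR: 4.30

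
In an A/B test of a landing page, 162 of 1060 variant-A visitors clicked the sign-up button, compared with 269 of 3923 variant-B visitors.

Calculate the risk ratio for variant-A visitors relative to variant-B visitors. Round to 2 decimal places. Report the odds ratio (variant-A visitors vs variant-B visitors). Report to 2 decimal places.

RR = 2.23; OR = 2.45

risk, variant-A visitors = 162/1060 = 0.1528
risk, variant-B visitors = 269/3923 = 0.0686
RR = 0.1528 / 0.0686 = 2.23
odds, variant-A visitors = 162/898 = 0.1804
odds, variant-B visitors = 269/3654 = 0.0736
OR = 0.1804 / 0.0736 = 2.45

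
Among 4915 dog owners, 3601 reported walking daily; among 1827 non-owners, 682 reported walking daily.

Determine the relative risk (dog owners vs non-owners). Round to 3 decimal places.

1.963

risk, dog owners = 3601/4915 = 0.7327
risk, non-owners = 682/1827 = 0.3733
RR = 0.7327 / 0.3733 = 1.963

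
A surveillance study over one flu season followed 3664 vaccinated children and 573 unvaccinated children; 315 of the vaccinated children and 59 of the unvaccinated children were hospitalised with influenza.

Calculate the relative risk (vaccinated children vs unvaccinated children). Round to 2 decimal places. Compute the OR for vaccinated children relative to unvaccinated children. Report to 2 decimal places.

risk, vaccinated children = 315/3664 = 0.0860
risk, unvaccinated children = 59/573 = 0.1030
RR = 0.0860 / 0.1030 = 0.83
OR = (315 × 514) / (3349 × 59) = 161910/197591 ≈ 0.82

RR = 0.83; OR = 0.82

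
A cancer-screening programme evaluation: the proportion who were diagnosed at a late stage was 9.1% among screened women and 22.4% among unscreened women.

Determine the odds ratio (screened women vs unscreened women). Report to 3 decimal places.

OR = 0.347

odds, screened women = 0.0910/0.9090 = 0.1001
odds, unscreened women = 0.2240/0.7760 = 0.2887
OR = 0.1001 / 0.2887 = 0.347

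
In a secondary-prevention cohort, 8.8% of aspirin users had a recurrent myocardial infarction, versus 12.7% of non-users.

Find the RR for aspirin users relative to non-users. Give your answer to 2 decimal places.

RR = 0.0880 / 0.1270 = 0.69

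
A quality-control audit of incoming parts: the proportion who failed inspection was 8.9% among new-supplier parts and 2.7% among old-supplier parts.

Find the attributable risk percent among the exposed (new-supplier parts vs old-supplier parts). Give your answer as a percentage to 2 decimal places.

AR% = (0.08900 − 0.02700) / 0.08900 = 0.6966 → 69.66%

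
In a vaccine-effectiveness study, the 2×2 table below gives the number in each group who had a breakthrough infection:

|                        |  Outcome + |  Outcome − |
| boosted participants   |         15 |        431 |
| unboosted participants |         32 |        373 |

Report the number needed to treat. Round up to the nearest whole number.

risk, boosted participants = 15/446 = 0.033632
risk, unboosted participants = 32/405 = 0.079012
absolute risk difference = 0.045380
1 / 0.045380 = 22.036 → round up → 23

23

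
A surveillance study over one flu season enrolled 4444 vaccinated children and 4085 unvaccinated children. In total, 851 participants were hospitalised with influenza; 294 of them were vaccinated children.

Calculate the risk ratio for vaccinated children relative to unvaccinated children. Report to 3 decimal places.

RR = 0.485

vaccinated children without the outcome: 4444 − 294 = 4150
unvaccinated children with the outcome: 851 − 294 = 557
unvaccinated children without the outcome: 4085 − 557 = 3528
risk, vaccinated children = 294/4444 = 0.0662
risk, unvaccinated children = 557/4085 = 0.1364
RR = 0.0662 / 0.1364 = 0.485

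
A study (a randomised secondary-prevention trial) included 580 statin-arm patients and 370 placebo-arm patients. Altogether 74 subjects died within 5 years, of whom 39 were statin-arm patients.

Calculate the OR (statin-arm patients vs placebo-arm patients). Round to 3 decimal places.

statin-arm patients without the outcome: 580 − 39 = 541
placebo-arm patients with the outcome: 74 − 39 = 35
placebo-arm patients without the outcome: 370 − 35 = 335
odds, statin-arm patients = 39/541 = 0.0721
odds, placebo-arm patients = 35/335 = 0.1045
OR = 0.0721 / 0.1045 = 0.690

OR: 0.690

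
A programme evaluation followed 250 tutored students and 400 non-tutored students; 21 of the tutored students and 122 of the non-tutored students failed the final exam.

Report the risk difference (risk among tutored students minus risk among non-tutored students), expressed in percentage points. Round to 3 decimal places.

risk, tutored students = 21/250 = 0.0840
risk, non-tutored students = 122/400 = 0.3050
risk difference = 0.0840 − 0.3050 = -0.2210 → -22.100 percentage points

-22.100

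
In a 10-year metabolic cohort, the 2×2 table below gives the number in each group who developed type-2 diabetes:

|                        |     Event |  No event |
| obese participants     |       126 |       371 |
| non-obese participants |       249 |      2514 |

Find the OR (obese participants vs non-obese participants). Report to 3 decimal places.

OR = (126 × 2514) / (371 × 249) = 316764/92379 ≈ 3.429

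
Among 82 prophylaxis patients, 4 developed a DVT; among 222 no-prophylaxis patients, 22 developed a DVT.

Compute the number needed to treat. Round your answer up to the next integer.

20

risk, prophylaxis patients = 4/82 = 0.048780
risk, no-prophylaxis patients = 22/222 = 0.099099
absolute risk difference = 0.050319
1 / 0.050319 = 19.873 → round up → 20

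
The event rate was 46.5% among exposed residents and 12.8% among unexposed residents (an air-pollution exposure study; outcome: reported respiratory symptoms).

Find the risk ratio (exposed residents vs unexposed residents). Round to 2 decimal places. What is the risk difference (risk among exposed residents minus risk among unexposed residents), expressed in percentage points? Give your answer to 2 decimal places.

RR = 3.63; RD = 33.70

RR = 0.4650 / 0.1280 = 3.63
risk difference = 0.4650 − 0.1280 = 0.3370 → 33.70 percentage points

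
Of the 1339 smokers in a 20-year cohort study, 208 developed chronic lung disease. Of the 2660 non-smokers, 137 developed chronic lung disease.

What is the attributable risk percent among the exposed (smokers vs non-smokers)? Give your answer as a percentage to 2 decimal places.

risk, smokers = 208/1339 = 0.1553
risk, non-smokers = 137/2660 = 0.0515
AR% = (0.1553 − 0.0515) / 0.1553 = 0.6684 → 66.84%

AR%: 66.84%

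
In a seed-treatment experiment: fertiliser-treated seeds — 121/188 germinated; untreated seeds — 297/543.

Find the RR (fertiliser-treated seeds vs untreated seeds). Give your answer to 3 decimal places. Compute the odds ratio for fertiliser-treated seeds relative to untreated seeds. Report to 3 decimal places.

RR = 1.177; OR = 1.496

risk, fertiliser-treated seeds = 121/188 = 0.6436
risk, untreated seeds = 297/543 = 0.5470
RR = 0.6436 / 0.5470 = 1.177
OR = (121 × 246) / (67 × 297) = 29766/19899 ≈ 1.496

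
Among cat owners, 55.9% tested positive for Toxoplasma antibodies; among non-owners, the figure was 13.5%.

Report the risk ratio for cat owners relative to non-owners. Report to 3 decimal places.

RR = 0.5590 / 0.1350 = 4.141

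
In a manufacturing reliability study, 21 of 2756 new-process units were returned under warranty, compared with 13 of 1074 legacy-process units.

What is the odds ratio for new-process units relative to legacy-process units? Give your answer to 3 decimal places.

odds, new-process units = 21/2735 = 0.00768
odds, legacy-process units = 13/1061 = 0.01225
OR = 0.00768 / 0.01225 = 0.627

OR: 0.627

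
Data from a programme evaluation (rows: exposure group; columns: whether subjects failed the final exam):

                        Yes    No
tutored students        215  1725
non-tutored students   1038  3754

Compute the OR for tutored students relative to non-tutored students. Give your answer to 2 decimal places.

OR = (215 × 3754) / (1725 × 1038) = 807110/1790550 ≈ 0.45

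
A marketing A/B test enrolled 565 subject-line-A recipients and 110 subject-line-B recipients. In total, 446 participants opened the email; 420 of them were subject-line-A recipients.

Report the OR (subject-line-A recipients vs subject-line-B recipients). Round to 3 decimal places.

subject-line-A recipients without the outcome: 565 − 420 = 145
subject-line-B recipients with the outcome: 446 − 420 = 26
subject-line-B recipients without the outcome: 110 − 26 = 84
OR = (420 × 84) / (145 × 26) = 35280/3770 ≈ 9.358

9.358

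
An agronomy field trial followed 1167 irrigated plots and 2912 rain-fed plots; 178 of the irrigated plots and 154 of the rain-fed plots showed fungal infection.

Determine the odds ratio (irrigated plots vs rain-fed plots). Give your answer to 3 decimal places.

OR = (178 × 2758) / (989 × 154) = 490924/152306 ≈ 3.223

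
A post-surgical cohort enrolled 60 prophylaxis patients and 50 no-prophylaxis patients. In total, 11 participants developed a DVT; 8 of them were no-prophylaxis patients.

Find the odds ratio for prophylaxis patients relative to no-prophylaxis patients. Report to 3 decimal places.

OR = 0.276

prophylaxis patients with the outcome: 11 − 8 = 3
prophylaxis patients without the outcome: 60 − 3 = 57
no-prophylaxis patients without the outcome: 50 − 8 = 42
odds, prophylaxis patients = 3/57 = 0.0526
odds, no-prophylaxis patients = 8/42 = 0.1905
OR = 0.0526 / 0.1905 = 0.276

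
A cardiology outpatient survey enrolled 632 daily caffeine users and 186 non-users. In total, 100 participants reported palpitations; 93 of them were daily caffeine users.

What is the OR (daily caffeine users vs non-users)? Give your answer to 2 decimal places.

OR: 4.41

daily caffeine users without the outcome: 632 − 93 = 539
non-users with the outcome: 100 − 93 = 7
non-users without the outcome: 186 − 7 = 179
OR = (93 × 179) / (539 × 7) = 16647/3773 ≈ 4.41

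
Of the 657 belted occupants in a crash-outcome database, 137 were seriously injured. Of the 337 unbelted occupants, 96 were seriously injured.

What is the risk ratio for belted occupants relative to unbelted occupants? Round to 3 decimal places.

risk, belted occupants = 137/657 = 0.2085
risk, unbelted occupants = 96/337 = 0.2849
RR = 0.2085 / 0.2849 = 0.732

RR = 0.732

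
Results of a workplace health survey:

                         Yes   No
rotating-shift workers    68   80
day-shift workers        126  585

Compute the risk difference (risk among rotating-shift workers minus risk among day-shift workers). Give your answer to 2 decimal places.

risk, rotating-shift workers = 68/148 = 0.4595
risk, day-shift workers = 126/711 = 0.1772
risk difference = 0.4595 − 0.1772 = 0.28

RD: 0.28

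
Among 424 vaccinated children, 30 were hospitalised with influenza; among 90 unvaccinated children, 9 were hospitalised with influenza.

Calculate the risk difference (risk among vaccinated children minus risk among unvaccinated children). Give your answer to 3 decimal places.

-0.029

risk, vaccinated children = 30/424 = 0.0708
risk, unvaccinated children = 9/90 = 0.1000
risk difference = 0.0708 − 0.1000 = -0.029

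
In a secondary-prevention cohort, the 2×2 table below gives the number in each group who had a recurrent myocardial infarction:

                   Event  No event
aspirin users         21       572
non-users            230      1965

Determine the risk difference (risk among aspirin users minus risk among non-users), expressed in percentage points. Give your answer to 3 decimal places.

risk, aspirin users = 21/593 = 0.03541
risk, non-users = 230/2195 = 0.10478
risk difference = 0.03541 − 0.10478 = -0.06937 → -6.937 percentage points

RD = -6.937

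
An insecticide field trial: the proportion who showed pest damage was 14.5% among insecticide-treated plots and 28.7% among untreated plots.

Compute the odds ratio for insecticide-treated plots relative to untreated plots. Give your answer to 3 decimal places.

odds, insecticide-treated plots = 0.1450/0.8550 = 0.1696
odds, untreated plots = 0.2870/0.7130 = 0.4025
OR = 0.1696 / 0.4025 = 0.421

OR ≈ 0.421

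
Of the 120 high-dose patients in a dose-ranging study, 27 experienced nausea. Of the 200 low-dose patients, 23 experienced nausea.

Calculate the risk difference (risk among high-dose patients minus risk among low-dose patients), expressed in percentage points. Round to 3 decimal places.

risk, high-dose patients = 27/120 = 0.2250
risk, low-dose patients = 23/200 = 0.1150
risk difference = 0.2250 − 0.1150 = 0.1100 → 11.000 percentage points

RD: 11.000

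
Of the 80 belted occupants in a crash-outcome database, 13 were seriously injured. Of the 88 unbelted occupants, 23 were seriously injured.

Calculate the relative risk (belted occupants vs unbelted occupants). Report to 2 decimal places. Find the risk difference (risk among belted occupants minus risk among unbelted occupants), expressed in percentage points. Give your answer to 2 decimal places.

risk, belted occupants = 13/80 = 0.1625
risk, unbelted occupants = 23/88 = 0.2614
RR = 0.1625 / 0.2614 = 0.62
risk difference = 0.1625 − 0.2614 = -0.0989 → -9.89 percentage points

RR = 0.62; RD = -9.89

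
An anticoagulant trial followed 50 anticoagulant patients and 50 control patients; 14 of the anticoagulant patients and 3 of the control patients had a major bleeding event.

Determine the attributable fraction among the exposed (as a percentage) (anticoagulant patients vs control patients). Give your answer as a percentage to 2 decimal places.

78.57%

risk, anticoagulant patients = 14/50 = 0.2800
risk, control patients = 3/50 = 0.0600
AR% = (0.2800 − 0.0600) / 0.2800 = 0.7857 → 78.57%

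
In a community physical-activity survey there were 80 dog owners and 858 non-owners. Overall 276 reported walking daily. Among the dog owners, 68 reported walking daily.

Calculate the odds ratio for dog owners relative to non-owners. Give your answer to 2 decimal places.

dog owners without the outcome: 80 − 68 = 12
non-owners with the outcome: 276 − 68 = 208
non-owners without the outcome: 858 − 208 = 650
OR = (68 × 650) / (12 × 208) = 44200/2496 ≈ 17.71

17.71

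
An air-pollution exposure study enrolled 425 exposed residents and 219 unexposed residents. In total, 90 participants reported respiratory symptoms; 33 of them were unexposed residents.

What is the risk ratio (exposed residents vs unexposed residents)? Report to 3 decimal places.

RR = 0.890

exposed residents with the outcome: 90 − 33 = 57
exposed residents without the outcome: 425 − 57 = 368
unexposed residents without the outcome: 219 − 33 = 186
risk, exposed residents = 57/425 = 0.1341
risk, unexposed residents = 33/219 = 0.1507
RR = 0.1341 / 0.1507 = 0.890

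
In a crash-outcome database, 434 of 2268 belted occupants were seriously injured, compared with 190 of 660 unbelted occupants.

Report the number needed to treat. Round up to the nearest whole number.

risk, belted occupants = 434/2268 = 0.191358
risk, unbelted occupants = 190/660 = 0.287879
absolute risk difference = 0.096521
1 / 0.096521 = 10.360 → round up → 11

NNT = 11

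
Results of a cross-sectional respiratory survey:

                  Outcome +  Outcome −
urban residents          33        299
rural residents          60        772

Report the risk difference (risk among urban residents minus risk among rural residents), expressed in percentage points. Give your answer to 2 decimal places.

RD: 2.73

risk, urban residents = 33/332 = 0.0994
risk, rural residents = 60/832 = 0.0721
risk difference = 0.0994 − 0.0721 = 0.0273 → 2.73 percentage points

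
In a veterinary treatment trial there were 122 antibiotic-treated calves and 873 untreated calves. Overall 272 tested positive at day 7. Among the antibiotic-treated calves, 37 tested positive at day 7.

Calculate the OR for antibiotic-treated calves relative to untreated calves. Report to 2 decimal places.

1.18

antibiotic-treated calves without the outcome: 122 − 37 = 85
untreated calves with the outcome: 272 − 37 = 235
untreated calves without the outcome: 873 − 235 = 638
OR = (37 × 638) / (85 × 235) = 23606/19975 ≈ 1.18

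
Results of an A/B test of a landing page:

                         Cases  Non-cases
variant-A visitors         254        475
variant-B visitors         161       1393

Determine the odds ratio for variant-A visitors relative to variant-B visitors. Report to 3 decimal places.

OR = (254 × 1393) / (475 × 161) = 353822/76475 ≈ 4.627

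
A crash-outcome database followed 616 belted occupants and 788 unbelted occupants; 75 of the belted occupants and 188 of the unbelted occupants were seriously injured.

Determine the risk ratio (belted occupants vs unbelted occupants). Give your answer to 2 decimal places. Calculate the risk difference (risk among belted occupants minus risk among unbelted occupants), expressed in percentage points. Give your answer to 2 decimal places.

risk, belted occupants = 75/616 = 0.1218
risk, unbelted occupants = 188/788 = 0.2386
RR = 0.1218 / 0.2386 = 0.51
risk difference = 0.1218 − 0.2386 = -0.1168 → -11.68 percentage points

RR = 0.51; RD = -11.68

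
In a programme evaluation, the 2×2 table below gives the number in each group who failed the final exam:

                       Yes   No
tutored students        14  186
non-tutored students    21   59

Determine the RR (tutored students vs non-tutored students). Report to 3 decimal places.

risk, tutored students = 14/200 = 0.0700
risk, non-tutored students = 21/80 = 0.2625
RR = 0.0700 / 0.2625 = 0.267

RR ≈ 0.267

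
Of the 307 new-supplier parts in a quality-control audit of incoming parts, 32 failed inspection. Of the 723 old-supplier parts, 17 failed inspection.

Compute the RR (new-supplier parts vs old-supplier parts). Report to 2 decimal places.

risk, new-supplier parts = 32/307 = 0.10423
risk, old-supplier parts = 17/723 = 0.02351
RR = 0.10423 / 0.02351 = 4.43

RR = 4.43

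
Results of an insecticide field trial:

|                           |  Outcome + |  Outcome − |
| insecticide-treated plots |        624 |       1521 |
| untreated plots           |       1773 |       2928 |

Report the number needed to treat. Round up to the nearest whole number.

12

risk, insecticide-treated plots = 624/2145 = 0.290909
risk, untreated plots = 1773/4701 = 0.377154
absolute risk difference = 0.086245
1 / 0.086245 = 11.595 → round up → 12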